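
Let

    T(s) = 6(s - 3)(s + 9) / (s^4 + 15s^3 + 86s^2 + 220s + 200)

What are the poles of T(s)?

The poles are the roots of the denominator s^4 + 15s^3 + 86s^2 + 220s + 200 = 0.
Trying s = -2: the polynomial evaluates to 0, so (s + 2) is a factor.
Dividing out leaves s^3 + 13s^2 + 60s + 100 = 0.
This factors further as (s^2 + 8s + 20)(s + 5) = 0.

s = -4 ± 2j, -2, -5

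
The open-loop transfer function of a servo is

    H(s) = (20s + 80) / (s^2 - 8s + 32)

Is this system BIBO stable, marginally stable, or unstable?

unstable

The denominator s^2 - 8s + 32 factors as (s^2 - 8s + 32), giving poles at s = 4 ± 4j.
Since the pole(s) at s = 4 + 4j, 4 - 4j lie in the right half-plane, the system is unstable.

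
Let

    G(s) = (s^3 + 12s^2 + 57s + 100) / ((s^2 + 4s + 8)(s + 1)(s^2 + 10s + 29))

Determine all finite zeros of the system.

Set the numerator to zero: s^3 + 12s^2 + 57s + 100 = 0.
Factoring: (s^2 + 8s + 25)(s + 4) = 0.

s = -4 ± 3j, -4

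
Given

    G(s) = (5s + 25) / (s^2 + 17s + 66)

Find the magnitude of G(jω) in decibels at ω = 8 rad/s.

|G(j8)|_dB ≈ -9.20 dB

Substitute s = j8: numerator = 25 + j40, denominator = 2 + j136.
|G(j8)| = |25 + j40| / |2 + j136| = 47.170 / 136.01 ≈ 0.3468.
In decibels: 20·log₁₀(0.3468) ≈ -9.20 dB.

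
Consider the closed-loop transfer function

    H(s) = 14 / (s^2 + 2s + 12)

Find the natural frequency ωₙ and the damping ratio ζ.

ωₙ ≈ 3.464 rad/s, ζ ≈ 0.2887

Compare the denominator to the standard form s^2 + 2ζωₙs + ωₙ².
ωₙ² = 12, so ωₙ = √12 ≈ 3.464 rad/s.
2ζωₙ = 2, so ζ = 2/(2·√12) ≈ 0.2887.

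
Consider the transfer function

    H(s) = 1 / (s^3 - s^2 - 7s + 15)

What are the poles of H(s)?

The poles are the roots of the denominator s^3 - s^2 - 7s + 15 = 0.
Trying s = -3: the polynomial evaluates to 0, so (s + 3) is a factor.
Dividing out leaves s^2 - 4s + 5 = 0.
The quadratic formula then gives s = 2 ± 1j.

s = 2 + j, 2 - j, -3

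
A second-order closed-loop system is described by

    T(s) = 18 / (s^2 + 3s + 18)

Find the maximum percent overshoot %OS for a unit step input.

%OS ≈ 30.5%

Comparing s^2 + 3s + 18 to s^2 + 2ζωₙs + ωₙ²: ωₙ = √18 ≈ 4.243 rad/s and ζ = 3/(2·√18) ≈ 0.3536.
%OS = 100·exp(−πζ/√(1−ζ²)) = 100·exp(−π·0.3536/√(1−0.3536²)) ≈ 30.5%.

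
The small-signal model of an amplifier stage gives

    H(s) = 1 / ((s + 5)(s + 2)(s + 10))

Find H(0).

H(0) = 1/100 ≈ 0.01000

Set s = 0: H(0) = (1) / (100) = 1/100.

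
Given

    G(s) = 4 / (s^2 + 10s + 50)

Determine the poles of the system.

s = -5 ± 5j

The poles are the roots of the denominator s^2 + 10s + 50 = 0.
Using the quadratic formula: s = (-10 ± √(-100))/2 = -5 ± 5j.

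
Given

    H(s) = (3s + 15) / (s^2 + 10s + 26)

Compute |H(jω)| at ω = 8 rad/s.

|H(j8)| ≈ 0.3196

Substitute s = j8: numerator = 15 + j24, denominator = -38 + j80.
|H(j8)| = |15 + j24| / |-38 + j80| = 28.302 / 88.566 ≈ 0.3196.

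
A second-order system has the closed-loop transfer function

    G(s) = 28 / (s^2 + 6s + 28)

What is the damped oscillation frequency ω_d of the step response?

Comparing s^2 + 6s + 28 to s^2 + 2ζωₙs + ωₙ²: ωₙ = √28 ≈ 5.292 rad/s and ζ = 6/(2·√28) ≈ 0.5669.
ζωₙ = 6/2 = 3, so ω_d = ωₙ√(1−ζ²) = √(ωₙ² − (ζωₙ)²) = √(28 − 3²) = √19 ≈ 4.359 rad/s.

ω_d ≈ 4.359 rad/s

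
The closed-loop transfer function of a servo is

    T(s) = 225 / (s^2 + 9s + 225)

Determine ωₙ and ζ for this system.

ωₙ = 15 rad/s, ζ = 0.3

Compare the denominator to the standard form s^2 + 2ζωₙs + ωₙ².
ωₙ² = 225, so ωₙ = 15 rad/s.
2ζωₙ = 9, so ζ = 9/(2·15) = 0.3.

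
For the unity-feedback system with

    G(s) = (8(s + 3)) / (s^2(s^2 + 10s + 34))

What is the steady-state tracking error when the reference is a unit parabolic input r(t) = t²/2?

e_ss = 1.417

G(s) has 2 poles at the origin.
This is a Type 2 system. Ka = lim_{s→0} s^2·G(s) = 24/34 = 12/17.
e_ss = 1/Ka = 1/(12/17) = 17/12 ≈ 1.417.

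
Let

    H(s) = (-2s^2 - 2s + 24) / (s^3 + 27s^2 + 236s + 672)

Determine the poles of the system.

s = -7, -8, -12

The poles are the roots of the denominator s^3 + 27s^2 + 236s + 672 = 0.
Trying s = -7: the polynomial evaluates to 0, so (s + 7) is a factor.
Dividing out leaves s^2 + 20s + 96 = 0.
Factoring the quadratic: (s + 8)(s + 12) = 0.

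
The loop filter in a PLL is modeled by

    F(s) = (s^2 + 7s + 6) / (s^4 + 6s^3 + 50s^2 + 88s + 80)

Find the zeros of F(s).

s = -1, -6

Set the numerator to zero: s^2 + 7s + 6 = 0.
Factoring: (s + 1)(s + 6) = 0.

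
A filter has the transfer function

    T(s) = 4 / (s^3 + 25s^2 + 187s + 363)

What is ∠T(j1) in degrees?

At s = j1: numerator = 4, denominator = 338 + j186.
∠T = ∠num − ∠den = 0° − (28.824°) = -28.82°.

∠T(j1) ≈ -28.82°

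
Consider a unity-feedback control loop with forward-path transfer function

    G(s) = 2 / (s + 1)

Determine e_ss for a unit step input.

e_ss = 0.3333

G(s) has no poles at the origin.
This is a Type 0 system. Kp = lim_{s→0} G(s) = 2/1.
e_ss = 1/(1 + Kp) = 1/(1 + 2) = 1/3 ≈ 0.3333.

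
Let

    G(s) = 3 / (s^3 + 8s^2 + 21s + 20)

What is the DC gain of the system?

Set s = 0: G(0) = (3) / (20) = 3/20.

G(0) = 3/20 ≈ 0.1500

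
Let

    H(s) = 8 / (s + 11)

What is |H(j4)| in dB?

Substitute s = j4: numerator = 8, denominator = 11 + j4.
|H(j4)| = |8| / |11 + j4| = 8 / 11.705 ≈ 0.6835.
In decibels: 20·log₁₀(0.6835) ≈ -3.31 dB.

|H(j4)|_dB ≈ -3.31 dB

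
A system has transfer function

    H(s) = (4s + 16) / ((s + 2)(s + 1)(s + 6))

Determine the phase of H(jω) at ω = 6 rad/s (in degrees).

At s = j6: numerator = 16 + j24, denominator = -312 - j96.
∠H = ∠num − ∠den = 56.310° − (-162.90°) = 219.2°, which wraps to -140.8°.

∠H(j6) ≈ -140.8°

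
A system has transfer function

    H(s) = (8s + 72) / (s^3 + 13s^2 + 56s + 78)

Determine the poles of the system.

s = -5 + j, -5 - j, -3

The poles are the roots of the denominator s^3 + 13s^2 + 56s + 78 = 0.
Trying s = -3: the polynomial evaluates to 0, so (s + 3) is a factor.
Dividing out leaves s^2 + 10s + 26 = 0.
The quadratic formula then gives s = -5 ± 1j.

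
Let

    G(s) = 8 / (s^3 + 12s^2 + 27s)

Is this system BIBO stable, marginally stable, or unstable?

marginally stable

The denominator s^3 + 12s^2 + 27s factors as s(s + 9)(s + 3), giving poles at s = 0, -9, -3.
Since the simple pole(s) at s = 0 lie on the jω-axis with none in the right half-plane, the system is marginally stable.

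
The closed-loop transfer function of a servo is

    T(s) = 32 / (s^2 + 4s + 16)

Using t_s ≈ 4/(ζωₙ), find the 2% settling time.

t_s ≈ 2 s

Comparing s^2 + 4s + 16 to s^2 + 2ζωₙs + ωₙ²: ωₙ = 4 rad/s and ζ = 4/(2·4) = 0.5.
ζωₙ = 4/2 = 2, so t_s ≈ 4/(ζωₙ) = 4/2 = 2 s.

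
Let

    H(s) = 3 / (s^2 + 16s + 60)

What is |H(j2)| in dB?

Substitute s = j2: numerator = 3, denominator = 56 + j32.
|H(j2)| = |3| / |56 + j32| = 3 / 64.498 ≈ 0.04651.
In decibels: 20·log₁₀(0.04651) ≈ -26.6 dB.

|H(j2)|_dB ≈ -26.6 dB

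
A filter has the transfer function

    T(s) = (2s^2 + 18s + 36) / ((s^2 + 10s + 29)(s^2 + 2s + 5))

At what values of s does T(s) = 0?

Set the numerator to zero: 2s^2 + 18s + 36 = 0, i.e. 2·(s^2 + 9s + 18) = 0.
Factoring: (s + 3)(s + 6) = 0.

s = -3, -6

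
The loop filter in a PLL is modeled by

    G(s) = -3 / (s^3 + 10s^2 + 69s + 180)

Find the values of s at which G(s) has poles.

The poles are the roots of the denominator s^3 + 10s^2 + 69s + 180 = 0.
Trying s = -4: the polynomial evaluates to 0, so (s + 4) is a factor.
Dividing out leaves s^2 + 6s + 45 = 0.
The quadratic formula then gives s = -3 ± 6j.

s = -3 + 6j, -3 - 6j, -4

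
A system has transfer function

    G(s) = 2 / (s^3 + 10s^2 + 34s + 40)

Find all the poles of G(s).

The poles are the roots of the denominator s^3 + 10s^2 + 34s + 40 = 0.
Trying s = -4: the polynomial evaluates to 0, so (s + 4) is a factor.
Dividing out leaves s^2 + 6s + 10 = 0.
The quadratic formula then gives s = -3 ± 1j.

s = -3 ± j, -4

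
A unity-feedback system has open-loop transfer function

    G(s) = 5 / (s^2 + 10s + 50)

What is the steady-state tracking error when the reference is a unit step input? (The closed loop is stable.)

e_ss = 0.9091

G(s) has no poles at the origin.
This is a Type 0 system. Kp = lim_{s→0} G(s) = 5/50 = 1/10.
e_ss = 1/(1 + Kp) = 1/(1 + 1/10) = 10/11 ≈ 0.9091.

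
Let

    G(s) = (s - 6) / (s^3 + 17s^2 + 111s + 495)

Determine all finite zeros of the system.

Set the numerator to zero: s - 6 = 0.
So s = 6.

s = 6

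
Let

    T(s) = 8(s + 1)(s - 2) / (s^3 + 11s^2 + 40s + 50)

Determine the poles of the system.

The poles are the roots of the denominator s^3 + 11s^2 + 40s + 50 = 0.
Trying s = -5: the polynomial evaluates to 0, so (s + 5) is a factor.
Dividing out leaves s^2 + 6s + 10 = 0.
The quadratic formula then gives s = -3 ± 1j.

s = -3 + j, -3 - j, -5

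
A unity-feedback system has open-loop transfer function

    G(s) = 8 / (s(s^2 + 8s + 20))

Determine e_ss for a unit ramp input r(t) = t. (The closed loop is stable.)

e_ss = 2.500

G(s) has one pole at the origin.
This is a Type 1 system. Kv = lim_{s→0} s·G(s) = 8/20 = 2/5.
e_ss = 1/Kv = 1/(2/5) = 5/2 ≈ 2.500.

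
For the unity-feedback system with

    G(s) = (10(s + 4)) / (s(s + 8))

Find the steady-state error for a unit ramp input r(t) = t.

G(s) has one pole at the origin.
This is a Type 1 system. Kv = lim_{s→0} s·G(s) = 40/8 = 5.
e_ss = 1/Kv = 1/(5) = 1/5 ≈ 0.2000.

e_ss = 0.2000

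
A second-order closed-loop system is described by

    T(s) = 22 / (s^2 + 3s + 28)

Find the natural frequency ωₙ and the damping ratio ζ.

Compare the denominator to the standard form s^2 + 2ζωₙs + ωₙ².
ωₙ² = 28, so ωₙ = √28 ≈ 5.292 rad/s.
2ζωₙ = 3, so ζ = 3/(2·√28) ≈ 0.2835.

ωₙ ≈ 5.292 rad/s, ζ ≈ 0.2835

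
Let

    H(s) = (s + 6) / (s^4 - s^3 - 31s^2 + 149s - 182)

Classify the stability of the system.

unstable

The denominator s^4 - s^3 - 31s^2 + 149s - 182 factors as (s^2 - 6s + 13)(s - 2)(s + 7), giving poles at s = 3 + 2j, 3 - 2j, 2, -7.
Since the pole(s) at s = 3 ± 2j, 2 lie in the right half-plane, the system is unstable.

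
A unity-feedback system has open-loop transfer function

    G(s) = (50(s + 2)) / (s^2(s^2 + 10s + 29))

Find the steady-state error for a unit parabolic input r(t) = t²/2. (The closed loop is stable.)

e_ss = 0.2900

G(s) has 2 poles at the origin.
This is a Type 2 system. Ka = lim_{s→0} s^2·G(s) = 100/29.
e_ss = 1/Ka = 1/(100/29) = 29/100 ≈ 0.2900.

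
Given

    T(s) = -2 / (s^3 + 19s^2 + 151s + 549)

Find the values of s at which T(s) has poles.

The poles are the roots of the denominator s^3 + 19s^2 + 151s + 549 = 0.
Trying s = -9: the polynomial evaluates to 0, so (s + 9) is a factor.
Dividing out leaves s^2 + 10s + 61 = 0.
The quadratic formula then gives s = -5 ± 6j.

s = -5 + 6j, -5 - 6j, -9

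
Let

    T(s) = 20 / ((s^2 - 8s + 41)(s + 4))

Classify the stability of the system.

The poles can be read from the denominator factors: s = 4 ± 5j, -4.
Since the pole(s) at s = 4 ± 5j lie in the right half-plane, the system is unstable.

unstable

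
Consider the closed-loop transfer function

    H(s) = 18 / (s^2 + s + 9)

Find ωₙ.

Compare the denominator to the standard form s^2 + 2ζωₙs + ωₙ².
ωₙ² = 9, so ωₙ = 3 rad/s.

ωₙ = 3 rad/s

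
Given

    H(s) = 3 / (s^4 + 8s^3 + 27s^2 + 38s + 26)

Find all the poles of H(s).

s = -3 ± 2j, -1 ± j

The poles are the roots of the denominator s^4 + 8s^3 + 27s^2 + 38s + 26 = 0.
No real roots exist; factor into two real quadratics: (s^2 + 6s + 13)(s^2 + 2s + 2) = 0.
Each quadratic gives a conjugate pair via the quadratic formula.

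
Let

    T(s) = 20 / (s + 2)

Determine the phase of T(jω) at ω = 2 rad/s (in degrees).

∠T(j2) ≈ -45°

At s = j2: numerator = 20, denominator = 2 + j2.
∠T = ∠num − ∠den = 0° − (45°) = -45°.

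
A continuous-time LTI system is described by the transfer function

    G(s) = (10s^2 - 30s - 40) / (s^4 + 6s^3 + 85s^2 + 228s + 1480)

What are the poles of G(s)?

The poles are the roots of the denominator s^4 + 6s^3 + 85s^2 + 228s + 1480 = 0.
No real roots exist; factor into two real quadratics: (s^2 + 4s + 40)(s^2 + 2s + 37) = 0.
Each quadratic gives a conjugate pair via the quadratic formula.

s = -2 ± 6j, -1 ± 6j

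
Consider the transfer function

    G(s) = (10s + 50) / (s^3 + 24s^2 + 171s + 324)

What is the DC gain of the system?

G(0) = 25/162 ≈ 0.1543

Set s = 0: G(0) = (50) / (324) = 25/162.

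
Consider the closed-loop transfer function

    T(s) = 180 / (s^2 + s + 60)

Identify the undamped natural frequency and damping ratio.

ωₙ ≈ 7.746 rad/s, ζ ≈ 0.06455

Compare the denominator to the standard form s^2 + 2ζωₙs + ωₙ².
ωₙ² = 60, so ωₙ = √60 ≈ 7.746 rad/s.
2ζωₙ = 1, so ζ = 1/(2·√60) ≈ 0.06455.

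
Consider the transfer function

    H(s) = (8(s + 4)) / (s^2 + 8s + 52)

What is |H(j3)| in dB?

Substitute s = j3: numerator = 32 + j24, denominator = 43 + j24.
|H(j3)| = |32 + j24| / |43 + j24| = 40 / 49.244 ≈ 0.8123.
In decibels: 20·log₁₀(0.8123) ≈ -1.81 dB.

|H(j3)|_dB ≈ -1.81 dB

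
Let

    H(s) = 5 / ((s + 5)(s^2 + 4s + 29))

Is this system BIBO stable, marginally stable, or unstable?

stable

The poles can be read from the denominator factors: s = -5, -2 ± 5j.
Since all poles lie strictly in the left half-plane, the system is stable.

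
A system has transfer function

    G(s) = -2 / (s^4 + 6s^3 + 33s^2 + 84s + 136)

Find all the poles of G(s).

The poles are the roots of the denominator s^4 + 6s^3 + 33s^2 + 84s + 136 = 0.
No real roots exist; factor into two real quadratics: (s^2 + 2s + 17)(s^2 + 4s + 8) = 0.
Each quadratic gives a conjugate pair via the quadratic formula.

s = -1 ± 4j, -2 ± 2j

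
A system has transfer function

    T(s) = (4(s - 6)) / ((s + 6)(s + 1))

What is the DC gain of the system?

T(0) = -4

At s = 0 each factor (s + a) contributes a and each (s^2 + bs + c) contributes c.
T(0) = 4·(-6) / ((6) · (1)) = -24/6 = -4.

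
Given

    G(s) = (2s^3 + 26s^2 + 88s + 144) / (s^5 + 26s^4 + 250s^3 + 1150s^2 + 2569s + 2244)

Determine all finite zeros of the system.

s = -9, -2 ± 2j

Set the numerator to zero: 2s^3 + 26s^2 + 88s + 144 = 0, i.e. 2·(s^3 + 13s^2 + 44s + 72) = 0.
Factoring: (s + 9)(s^2 + 4s + 8) = 0.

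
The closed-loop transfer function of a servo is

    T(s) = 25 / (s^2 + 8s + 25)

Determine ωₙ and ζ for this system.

ωₙ = 5 rad/s, ζ = 0.8

Compare the denominator to the standard form s^2 + 2ζωₙs + ωₙ².
ωₙ² = 25, so ωₙ = 5 rad/s.
2ζωₙ = 8, so ζ = 8/(2·5) = 0.8.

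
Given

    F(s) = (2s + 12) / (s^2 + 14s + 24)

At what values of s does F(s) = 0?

Set the numerator to zero: 2s + 12 = 0, i.e. 2·(s + 6) = 0.
So s = -6.

s = -6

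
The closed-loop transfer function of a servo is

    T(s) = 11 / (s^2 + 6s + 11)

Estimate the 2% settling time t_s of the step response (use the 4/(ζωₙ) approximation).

Comparing s^2 + 6s + 11 to s^2 + 2ζωₙs + ωₙ²: ωₙ = √11 ≈ 3.317 rad/s and ζ = 6/(2·√11) ≈ 0.9045.
ζωₙ = 6/2 = 3, so t_s ≈ 4/(ζωₙ) = 4/3 ≈ 1.333 s.

t_s ≈ 1.333 s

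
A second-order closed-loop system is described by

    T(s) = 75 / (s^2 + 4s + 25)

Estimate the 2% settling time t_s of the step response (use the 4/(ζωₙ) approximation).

Comparing s^2 + 4s + 25 to s^2 + 2ζωₙs + ωₙ²: ωₙ = 5 rad/s and ζ = 4/(2·5) = 0.4.
ζωₙ = 4/2 = 2, so t_s ≈ 4/(ζωₙ) = 4/2 = 2 s.

t_s ≈ 2 s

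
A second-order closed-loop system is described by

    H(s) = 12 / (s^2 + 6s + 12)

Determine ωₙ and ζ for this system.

Compare the denominator to the standard form s^2 + 2ζωₙs + ωₙ².
ωₙ² = 12, so ωₙ = √12 ≈ 3.464 rad/s.
2ζωₙ = 6, so ζ = 6/(2·√12) ≈ 0.8660.

ωₙ ≈ 3.464 rad/s, ζ ≈ 0.8660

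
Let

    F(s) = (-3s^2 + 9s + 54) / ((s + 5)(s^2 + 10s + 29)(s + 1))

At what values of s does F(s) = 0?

s = 6, -3

Set the numerator to zero: -3s^2 + 9s + 54 = 0, i.e. -3·(s^2 - 3s - 18) = 0.
Factoring: (s - 6)(s + 3) = 0.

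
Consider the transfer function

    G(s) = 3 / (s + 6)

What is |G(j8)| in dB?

|G(j8)|_dB ≈ -10.5 dB

Substitute s = j8: numerator = 3, denominator = 6 + j8.
|G(j8)| = |3| / |6 + j8| = 3 / 10 = 0.3000.
In decibels: 20·log₁₀(0.3000) ≈ -10.5 dB.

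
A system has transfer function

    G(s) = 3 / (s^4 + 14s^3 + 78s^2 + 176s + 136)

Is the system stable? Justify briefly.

The denominator s^4 + 14s^3 + 78s^2 + 176s + 136 factors as (s + 2)^2(s^2 + 10s + 34), giving poles at s = -2, -5 + 3j, -5 - 3j, -2.
Since all poles lie strictly in the left half-plane, the system is stable.

stable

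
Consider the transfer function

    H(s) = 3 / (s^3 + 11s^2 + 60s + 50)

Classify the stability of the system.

The denominator s^3 + 11s^2 + 60s + 50 factors as (s + 1)(s^2 + 10s + 50), giving poles at s = -1, -5 + 5j, -5 - 5j.
Since all poles lie strictly in the left half-plane, the system is stable.

stable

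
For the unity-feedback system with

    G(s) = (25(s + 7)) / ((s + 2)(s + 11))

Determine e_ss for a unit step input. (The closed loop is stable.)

G(s) has no poles at the origin.
This is a Type 0 system. Kp = lim_{s→0} G(s) = 175/22.
e_ss = 1/(1 + Kp) = 1/(1 + 175/22) = 22/197 ≈ 0.1117.

e_ss = 0.1117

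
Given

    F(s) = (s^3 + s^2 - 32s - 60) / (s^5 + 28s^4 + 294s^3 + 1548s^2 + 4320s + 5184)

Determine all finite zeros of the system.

s = -2, 6, -5

Set the numerator to zero: s^3 + s^2 - 32s - 60 = 0.
Factoring: (s + 2)(s - 6)(s + 5) = 0.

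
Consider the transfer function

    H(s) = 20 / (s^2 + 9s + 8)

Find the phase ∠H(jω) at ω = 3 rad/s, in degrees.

At s = j3: numerator = 20, denominator = -1 + j27.
∠H = ∠num − ∠den = 0° − (92.121°) = -92.12°.

∠H(j3) ≈ -92.12°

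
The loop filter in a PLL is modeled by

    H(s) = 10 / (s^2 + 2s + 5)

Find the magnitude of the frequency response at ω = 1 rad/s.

|H(j1)| ≈ 2.236

Substitute s = j1: numerator = 10, denominator = 4 + j2.
|H(j1)| = |10| / |4 + j2| = 10 / 4.4721 ≈ 2.236.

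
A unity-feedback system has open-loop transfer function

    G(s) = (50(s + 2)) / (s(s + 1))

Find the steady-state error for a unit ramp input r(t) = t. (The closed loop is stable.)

e_ss = 0.01000

G(s) has one pole at the origin.
This is a Type 1 system. Kv = lim_{s→0} s·G(s) = 100/1.
e_ss = 1/Kv = 1/(100) = 1/100 ≈ 0.01000.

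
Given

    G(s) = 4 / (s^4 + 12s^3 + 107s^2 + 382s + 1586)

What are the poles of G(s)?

The poles are the roots of the denominator s^4 + 12s^3 + 107s^2 + 382s + 1586 = 0.
No real roots exist; factor into two real quadratics: (s^2 + 10s + 61)(s^2 + 2s + 26) = 0.
Each quadratic gives a conjugate pair via the quadratic formula.

s = -5 + 6j, -5 - 6j, -1 + 5j, -1 - 5j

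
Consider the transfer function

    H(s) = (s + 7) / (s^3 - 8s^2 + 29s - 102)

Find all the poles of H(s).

The poles are the roots of the denominator s^3 - 8s^2 + 29s - 102 = 0.
Trying s = 6: the polynomial evaluates to 0, so (s - 6) is a factor.
Dividing out leaves s^2 - 2s + 17 = 0.
The quadratic formula then gives s = 1 ± 4j.

s = 1 + 4j, 1 - 4j, 6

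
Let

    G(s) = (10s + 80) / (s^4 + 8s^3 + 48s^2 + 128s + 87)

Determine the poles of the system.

s = -2 + 5j, -2 - 5j, -3, -1

The poles are the roots of the denominator s^4 + 8s^3 + 48s^2 + 128s + 87 = 0.
Trying s = -3: the polynomial evaluates to 0, so (s + 3) is a factor.
Dividing out leaves s^3 + 5s^2 + 33s + 29 = 0.
This factors further as (s^2 + 4s + 29)(s + 1) = 0.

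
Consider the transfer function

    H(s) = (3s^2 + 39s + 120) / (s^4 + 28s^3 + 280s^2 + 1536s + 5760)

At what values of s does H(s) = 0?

s = -5, -8

Set the numerator to zero: 3s^2 + 39s + 120 = 0, i.e. 3·(s^2 + 13s + 40) = 0.
Factoring: (s + 5)(s + 8) = 0.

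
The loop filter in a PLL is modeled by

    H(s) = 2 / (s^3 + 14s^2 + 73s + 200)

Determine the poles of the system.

The poles are the roots of the denominator s^3 + 14s^2 + 73s + 200 = 0.
Trying s = -8: the polynomial evaluates to 0, so (s + 8) is a factor.
Dividing out leaves s^2 + 6s + 25 = 0.
The quadratic formula then gives s = -3 ± 4j.

s = -8, -3 + 4j, -3 - 4j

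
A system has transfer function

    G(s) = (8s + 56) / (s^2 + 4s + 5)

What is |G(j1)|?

Substitute s = j1: numerator = 56 + j8, denominator = 4 + j4.
|G(j1)| = |56 + j8| / |4 + j4| = 56.569 / 5.6569 = 10.

|G(j1)| = 10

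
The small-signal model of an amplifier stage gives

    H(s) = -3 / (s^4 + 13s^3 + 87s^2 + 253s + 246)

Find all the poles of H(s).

The poles are the roots of the denominator s^4 + 13s^3 + 87s^2 + 253s + 246 = 0.
Trying s = -2: the polynomial evaluates to 0, so (s + 2) is a factor.
Dividing out leaves s^3 + 11s^2 + 65s + 123 = 0.
This factors further as (s^2 + 8s + 41)(s + 3) = 0.

s = -4 + 5j, -4 - 5j, -2, -3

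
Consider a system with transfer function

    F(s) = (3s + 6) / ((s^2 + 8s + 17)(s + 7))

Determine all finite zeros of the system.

s = -2

Set the numerator to zero: 3s + 6 = 0, i.e. 3·(s + 2) = 0.
So s = -2.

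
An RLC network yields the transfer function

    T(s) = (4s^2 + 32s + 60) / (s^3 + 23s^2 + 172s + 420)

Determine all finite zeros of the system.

s = -3, -5

Set the numerator to zero: 4s^2 + 32s + 60 = 0, i.e. 4·(s^2 + 8s + 15) = 0.
Factoring: (s + 3)(s + 5) = 0.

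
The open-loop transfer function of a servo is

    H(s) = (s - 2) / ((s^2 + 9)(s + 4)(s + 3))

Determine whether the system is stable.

marginally stable

The poles can be read from the denominator factors: s = ±3j, -4, -3.
Since the simple pole(s) at s = 3j, -3j lie on the jω-axis with none in the right half-plane, the system is marginally stable.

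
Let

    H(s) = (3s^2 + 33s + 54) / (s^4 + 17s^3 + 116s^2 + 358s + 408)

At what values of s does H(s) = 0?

Set the numerator to zero: 3s^2 + 33s + 54 = 0, i.e. 3·(s^2 + 11s + 18) = 0.
Factoring: (s + 2)(s + 9) = 0.

s = -2, -9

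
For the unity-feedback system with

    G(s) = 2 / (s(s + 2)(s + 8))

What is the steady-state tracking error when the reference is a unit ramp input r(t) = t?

G(s) has one pole at the origin.
This is a Type 1 system. Kv = lim_{s→0} s·G(s) = 2/16 = 1/8.
e_ss = 1/Kv = 1/(1/8) = 8.

e_ss = 8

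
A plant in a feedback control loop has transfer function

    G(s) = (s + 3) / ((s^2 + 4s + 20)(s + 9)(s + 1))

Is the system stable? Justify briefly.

stable

The poles can be read from the denominator factors: s = -2 + 4j, -2 - 4j, -9, -1.
Since all poles lie strictly in the left half-plane, the system is stable.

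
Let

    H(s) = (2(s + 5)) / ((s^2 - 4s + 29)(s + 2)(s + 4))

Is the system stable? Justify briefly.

The poles can be read from the denominator factors: s = 2 + 5j, 2 - 5j, -2, -4.
Since the pole(s) at s = 2 + 5j, 2 - 5j lie in the right half-plane, the system is unstable.

unstable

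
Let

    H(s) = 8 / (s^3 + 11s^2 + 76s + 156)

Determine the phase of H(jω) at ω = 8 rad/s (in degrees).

At s = j8: numerator = 8, denominator = -548 + j96.
∠H = ∠num − ∠den = 0° − (170.06°) = -170.1°.

∠H(j8) ≈ -170.1°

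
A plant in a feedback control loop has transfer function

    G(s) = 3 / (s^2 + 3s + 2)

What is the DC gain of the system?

G(0) = 3/2 ≈ 1.500

Set s = 0: G(0) = (3) / (2) = 3/2.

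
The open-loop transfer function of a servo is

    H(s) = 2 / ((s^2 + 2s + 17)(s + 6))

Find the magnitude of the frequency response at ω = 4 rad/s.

Substitute s = j4: numerator = 2, denominator = -26 + j52.
|H(j4)| = |2| / |-26 + j52| = 2 / 58.138 ≈ 0.03440.

|H(j4)| ≈ 0.03440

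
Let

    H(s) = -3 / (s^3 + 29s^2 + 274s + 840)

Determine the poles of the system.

The poles are the roots of the denominator s^3 + 29s^2 + 274s + 840 = 0.
Trying s = -7: the polynomial evaluates to 0, so (s + 7) is a factor.
Dividing out leaves s^2 + 22s + 120 = 0.
Factoring the quadratic: (s + 10)(s + 12) = 0.

s = -7, -10, -12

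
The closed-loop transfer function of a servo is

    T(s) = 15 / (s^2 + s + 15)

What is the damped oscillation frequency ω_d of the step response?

Comparing s^2 + s + 15 to s^2 + 2ζωₙs + ωₙ²: ωₙ = √15 ≈ 3.873 rad/s and ζ = 1/(2·√15) ≈ 0.1291.
ζωₙ = 1/2 = 0.5, so ω_d = ωₙ√(1−ζ²) = √(ωₙ² − (ζωₙ)²) = √(15 − 0.5²) = √14.75 ≈ 3.841 rad/s.

ω_d ≈ 3.841 rad/s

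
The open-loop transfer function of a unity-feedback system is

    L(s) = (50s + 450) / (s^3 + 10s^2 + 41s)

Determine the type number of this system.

Factor s from the denominator: s^3 + 10s^2 + 41s = s·(s^2 + 10s + 41).
There is 1 pole at the origin, so the system is Type 1.

Type 1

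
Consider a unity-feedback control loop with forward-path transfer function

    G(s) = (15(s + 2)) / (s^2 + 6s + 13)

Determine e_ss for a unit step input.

e_ss = 0.3023

G(s) has no poles at the origin.
This is a Type 0 system. Kp = lim_{s→0} G(s) = 30/13.
e_ss = 1/(1 + Kp) = 1/(1 + 30/13) = 13/43 ≈ 0.3023.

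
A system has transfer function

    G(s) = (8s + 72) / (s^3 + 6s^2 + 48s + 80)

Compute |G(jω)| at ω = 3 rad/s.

|G(j3)| ≈ 0.6332

Substitute s = j3: numerator = 72 + j24, denominator = 26 + j117.
|G(j3)| = |72 + j24| / |26 + j117| = 75.895 / 119.85 ≈ 0.6332.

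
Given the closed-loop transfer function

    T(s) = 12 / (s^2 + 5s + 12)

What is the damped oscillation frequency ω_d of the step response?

Comparing s^2 + 5s + 12 to s^2 + 2ζωₙs + ωₙ²: ωₙ = √12 ≈ 3.464 rad/s and ζ = 5/(2·√12) ≈ 0.7217.
ζωₙ = 5/2 = 2.5, so ω_d = ωₙ√(1−ζ²) = √(ωₙ² − (ζωₙ)²) = √(12 − 2.5²) = √5.75 ≈ 2.398 rad/s.

ω_d ≈ 2.398 rad/s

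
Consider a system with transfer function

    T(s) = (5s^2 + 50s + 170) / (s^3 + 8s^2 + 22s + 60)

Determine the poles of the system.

s = -1 + 3j, -1 - 3j, -6

The poles are the roots of the denominator s^3 + 8s^2 + 22s + 60 = 0.
Trying s = -6: the polynomial evaluates to 0, so (s + 6) is a factor.
Dividing out leaves s^2 + 2s + 10 = 0.
The quadratic formula then gives s = -1 ± 3j.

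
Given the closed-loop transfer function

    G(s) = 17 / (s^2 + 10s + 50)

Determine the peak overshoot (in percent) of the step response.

Comparing s^2 + 10s + 50 to s^2 + 2ζωₙs + ωₙ²: ωₙ = √50 ≈ 7.071 rad/s and ζ = 10/(2·√50) ≈ 0.7071.
%OS = 100·exp(−πζ/√(1−ζ²)) = 100·exp(−π·0.7071/√(1−0.7071²)) ≈ 4.32%.

%OS ≈ 4.32%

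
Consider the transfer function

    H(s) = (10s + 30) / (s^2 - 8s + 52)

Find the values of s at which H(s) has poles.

s = 4 ± 6j

The poles are the roots of the denominator s^2 - 8s + 52 = 0.
Using the quadratic formula: s = (8 ± √(-144))/2 = 4 ± 6j.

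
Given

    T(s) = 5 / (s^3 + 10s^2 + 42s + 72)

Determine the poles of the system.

s = -3 ± 3j, -4

The poles are the roots of the denominator s^3 + 10s^2 + 42s + 72 = 0.
Trying s = -4: the polynomial evaluates to 0, so (s + 4) is a factor.
Dividing out leaves s^2 + 6s + 18 = 0.
The quadratic formula then gives s = -3 ± 3j.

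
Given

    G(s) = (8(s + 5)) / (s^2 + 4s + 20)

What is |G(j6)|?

Substitute s = j6: numerator = 40 + j48, denominator = -16 + j24.
|G(j6)| = |40 + j48| / |-16 + j24| = 62.482 / 28.844 ≈ 2.166.

|G(j6)| ≈ 2.166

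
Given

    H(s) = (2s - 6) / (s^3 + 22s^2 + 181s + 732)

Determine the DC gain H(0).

H(0) = -1/122 ≈ -0.008197

Set s = 0: H(0) = (-6) / (732) = -1/122.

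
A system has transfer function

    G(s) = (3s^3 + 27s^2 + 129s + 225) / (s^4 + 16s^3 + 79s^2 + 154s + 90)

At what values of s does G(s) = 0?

Set the numerator to zero: 3s^3 + 27s^2 + 129s + 225 = 0, i.e. 3·(s^3 + 9s^2 + 43s + 75) = 0.
Factoring: (s + 3)(s^2 + 6s + 25) = 0.

s = -3, -3 ± 4j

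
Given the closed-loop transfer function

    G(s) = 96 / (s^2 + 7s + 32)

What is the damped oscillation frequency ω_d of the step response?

Comparing s^2 + 7s + 32 to s^2 + 2ζωₙs + ωₙ²: ωₙ = √32 ≈ 5.657 rad/s and ζ = 7/(2·√32) ≈ 0.6187.
ζωₙ = 7/2 = 3.5, so ω_d = ωₙ√(1−ζ²) = √(ωₙ² − (ζωₙ)²) = √(32 − 3.5²) = √19.75 ≈ 4.444 rad/s.

ω_d ≈ 4.444 rad/s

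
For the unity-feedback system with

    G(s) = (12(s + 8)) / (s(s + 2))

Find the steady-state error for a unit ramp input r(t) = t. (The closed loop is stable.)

G(s) has one pole at the origin.
This is a Type 1 system. Kv = lim_{s→0} s·G(s) = 96/2 = 48.
e_ss = 1/Kv = 1/(48) = 1/48 ≈ 0.02083.

e_ss = 0.02083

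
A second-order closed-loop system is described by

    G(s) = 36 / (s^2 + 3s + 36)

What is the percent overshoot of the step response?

Comparing s^2 + 3s + 36 to s^2 + 2ζωₙs + ωₙ²: ωₙ = 6 rad/s and ζ = 3/(2·6) = 0.25.
%OS = 100·exp(−πζ/√(1−ζ²)) = 100·exp(−π·0.25/√(1−0.25²)) ≈ 44.4%.

%OS ≈ 44.4%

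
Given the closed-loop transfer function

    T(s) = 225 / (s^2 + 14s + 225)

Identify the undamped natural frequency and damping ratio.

Compare the denominator to the standard form s^2 + 2ζωₙs + ωₙ².
ωₙ² = 225, so ωₙ = 15 rad/s.
2ζωₙ = 14, so ζ = 14/(2·15) ≈ 0.4667.

ωₙ = 15 rad/s, ζ ≈ 0.4667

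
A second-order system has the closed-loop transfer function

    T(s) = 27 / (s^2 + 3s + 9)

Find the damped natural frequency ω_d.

Comparing s^2 + 3s + 9 to s^2 + 2ζωₙs + ωₙ²: ωₙ = 3 rad/s and ζ = 3/(2·3) = 0.5.
ζωₙ = 3/2 = 1.5, so ω_d = ωₙ√(1−ζ²) = √(ωₙ² − (ζωₙ)²) = √(9 − 1.5²) = √6.75 ≈ 2.598 rad/s.

ω_d ≈ 2.598 rad/s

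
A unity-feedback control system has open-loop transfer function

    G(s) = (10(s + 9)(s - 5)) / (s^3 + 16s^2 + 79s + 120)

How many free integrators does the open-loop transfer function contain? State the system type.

Type 0

The denominator has no factor of s at the origin — no free integrator — so this is a Type 0 system.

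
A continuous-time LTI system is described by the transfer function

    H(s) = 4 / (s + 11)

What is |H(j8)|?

|H(j8)| ≈ 0.2941

Substitute s = j8: numerator = 4, denominator = 11 + j8.
|H(j8)| = |4| / |11 + j8| = 4 / 13.601 ≈ 0.2941.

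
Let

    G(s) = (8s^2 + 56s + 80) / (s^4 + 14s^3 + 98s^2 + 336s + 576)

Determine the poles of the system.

The poles are the roots of the denominator s^4 + 14s^3 + 98s^2 + 336s + 576 = 0.
No real roots exist; factor into two real quadratics: (s^2 + 6s + 18)(s^2 + 8s + 32) = 0.
Each quadratic gives a conjugate pair via the quadratic formula.

s = -3 + 3j, -3 - 3j, -4 + 4j, -4 - 4j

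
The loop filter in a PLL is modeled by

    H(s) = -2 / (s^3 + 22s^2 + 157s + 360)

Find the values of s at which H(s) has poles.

The poles are the roots of the denominator s^3 + 22s^2 + 157s + 360 = 0.
Trying s = -9: the polynomial evaluates to 0, so (s + 9) is a factor.
Dividing out leaves s^2 + 13s + 40 = 0.
Factoring the quadratic: (s + 5)(s + 8) = 0.

s = -9, -5, -8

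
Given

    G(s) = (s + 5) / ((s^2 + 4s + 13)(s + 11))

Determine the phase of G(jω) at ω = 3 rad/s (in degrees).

At s = j3: numerator = 5 + j3, denominator = 8 + j144.
∠G = ∠num − ∠den = 30.964° − (86.820°) = -55.86°.

∠G(j3) ≈ -55.86°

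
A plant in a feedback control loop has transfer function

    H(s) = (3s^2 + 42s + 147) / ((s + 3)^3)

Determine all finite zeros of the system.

s = -7, -7

Set the numerator to zero: 3s^2 + 42s + 147 = 0, i.e. 3·(s^2 + 14s + 49) = 0.
Factoring: (s + 7)^2 = 0.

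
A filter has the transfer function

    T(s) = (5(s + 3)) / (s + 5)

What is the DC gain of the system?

Set s = 0: T(0) = (15) / (5) = 3.

T(0) = 3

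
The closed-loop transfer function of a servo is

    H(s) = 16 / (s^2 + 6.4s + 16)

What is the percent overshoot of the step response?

%OS ≈ 1.52%

Comparing s^2 + 6.4s + 16 to s^2 + 2ζωₙs + ωₙ²: ωₙ = 4 rad/s and ζ = 6.4/(2·4) = 0.8.
%OS = 100·exp(−πζ/√(1−ζ²)) = 100·exp(−π·0.8/√(1−0.8²)) ≈ 1.52%.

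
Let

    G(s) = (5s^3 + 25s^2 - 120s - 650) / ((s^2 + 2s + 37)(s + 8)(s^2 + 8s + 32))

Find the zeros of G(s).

Set the numerator to zero: 5s^3 + 25s^2 - 120s - 650 = 0, i.e. 5·(s^3 + 5s^2 - 24s - 130) = 0.
Factoring: (s - 5)(s^2 + 10s + 26) = 0.

s = 5, -5 + j, -5 - j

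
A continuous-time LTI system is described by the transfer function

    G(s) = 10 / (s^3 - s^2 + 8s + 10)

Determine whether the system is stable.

The denominator s^3 - s^2 + 8s + 10 factors as (s + 1)(s^2 - 2s + 10), giving poles at s = -1, 1 + 3j, 1 - 3j.
Since the pole(s) at s = 1 + 3j, 1 - 3j lie in the right half-plane, the system is unstable.

unstable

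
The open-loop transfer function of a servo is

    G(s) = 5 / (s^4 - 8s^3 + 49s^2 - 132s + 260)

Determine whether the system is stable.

unstable

The denominator s^4 - 8s^3 + 49s^2 - 132s + 260 factors as (s^2 - 4s + 20)(s^2 - 4s + 13), giving poles at s = 2 ± 4j, 2 ± 3j.
Since the pole(s) at s = 2 + 4j, 2 - 4j, 2 + 3j, 2 - 3j lie in the right half-plane, the system is unstable.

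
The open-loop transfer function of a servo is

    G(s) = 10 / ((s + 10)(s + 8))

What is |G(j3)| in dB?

|G(j3)|_dB ≈ -19.0 dB

Substitute s = j3: numerator = 10, denominator = 71 + j54.
|G(j3)| = |10| / |71 + j54| = 10 / 89.202 ≈ 0.1121.
In decibels: 20·log₁₀(0.1121) ≈ -19.0 dB.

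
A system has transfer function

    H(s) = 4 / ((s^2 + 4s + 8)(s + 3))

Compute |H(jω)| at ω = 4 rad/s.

|H(j4)| ≈ 0.04472

Substitute s = j4: numerator = 4, denominator = -88 + j16.
|H(j4)| = |4| / |-88 + j16| = 4 / 89.443 ≈ 0.04472.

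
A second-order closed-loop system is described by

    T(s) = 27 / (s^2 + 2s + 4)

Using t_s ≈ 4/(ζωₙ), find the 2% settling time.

Comparing s^2 + 2s + 4 to s^2 + 2ζωₙs + ωₙ²: ωₙ = 2 rad/s and ζ = 2/(2·2) = 0.5.
ζωₙ = 2/2 = 1, so t_s ≈ 4/(ζωₙ) = 4/1 = 4 s.

t_s ≈ 4 s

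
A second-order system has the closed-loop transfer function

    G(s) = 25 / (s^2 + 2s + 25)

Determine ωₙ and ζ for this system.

ωₙ = 5 rad/s, ζ = 0.2

Compare the denominator to the standard form s^2 + 2ζωₙs + ωₙ².
ωₙ² = 25, so ωₙ = 5 rad/s.
2ζωₙ = 2, so ζ = 2/(2·5) = 0.2.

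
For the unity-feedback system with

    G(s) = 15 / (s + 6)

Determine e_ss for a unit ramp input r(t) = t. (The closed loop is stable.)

e_ss = ∞

G(s) has no poles at the origin.
This is a Type 0 system; Kv = lim_{s→0} s·G(s) = 0, so the steady-state error for a ramp input is infinite.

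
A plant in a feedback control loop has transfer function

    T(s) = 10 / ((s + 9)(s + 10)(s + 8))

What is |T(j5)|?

Substitute s = j5: numerator = 10, denominator = 45 + j1085.
|T(j5)| = |10| / |45 + j1085| = 10 / 1085.9 ≈ 0.009209.

|T(j5)| ≈ 0.009209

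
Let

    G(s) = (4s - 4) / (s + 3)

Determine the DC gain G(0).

Set s = 0: G(0) = (-4) / (3) = -4/3.

G(0) = -4/3 ≈ -1.333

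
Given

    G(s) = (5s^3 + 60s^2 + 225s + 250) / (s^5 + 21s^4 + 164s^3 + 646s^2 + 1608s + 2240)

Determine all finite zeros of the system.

s = -5, -2, -5

Set the numerator to zero: 5s^3 + 60s^2 + 225s + 250 = 0, i.e. 5·(s^3 + 12s^2 + 45s + 50) = 0.
Factoring: (s + 5)^2(s + 2) = 0.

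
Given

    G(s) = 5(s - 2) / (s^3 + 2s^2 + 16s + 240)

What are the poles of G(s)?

The poles are the roots of the denominator s^3 + 2s^2 + 16s + 240 = 0.
Trying s = -6: the polynomial evaluates to 0, so (s + 6) is a factor.
Dividing out leaves s^2 - 4s + 40 = 0.
The quadratic formula then gives s = 2 ± 6j.

s = 2 ± 6j, -6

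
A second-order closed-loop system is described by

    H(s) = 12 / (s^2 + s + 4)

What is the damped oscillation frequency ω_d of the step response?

Comparing s^2 + s + 4 to s^2 + 2ζωₙs + ωₙ²: ωₙ = 2 rad/s and ζ = 1/(2·2) = 0.25.
ζωₙ = 1/2 = 0.5, so ω_d = ωₙ√(1−ζ²) = √(ωₙ² − (ζωₙ)²) = √(4 − 0.5²) = √3.75 ≈ 1.936 rad/s.

ω_d ≈ 1.936 rad/s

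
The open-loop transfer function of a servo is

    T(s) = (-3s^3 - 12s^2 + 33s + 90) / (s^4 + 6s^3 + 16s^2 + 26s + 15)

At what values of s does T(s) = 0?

s = -2, 3, -5

Set the numerator to zero: -3s^3 - 12s^2 + 33s + 90 = 0, i.e. -3·(s^3 + 4s^2 - 11s - 30) = 0.
Factoring: (s + 2)(s - 3)(s + 5) = 0.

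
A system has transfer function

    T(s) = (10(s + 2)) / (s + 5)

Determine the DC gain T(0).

T(0) = 4

At s = 0 each factor (s + a) contributes a and each (s^2 + bs + c) contributes c.
T(0) = 10·(2) / ((5)) = 20/5 = 4.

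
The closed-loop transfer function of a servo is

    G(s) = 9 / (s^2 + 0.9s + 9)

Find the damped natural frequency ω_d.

Comparing s^2 + 0.9s + 9 to s^2 + 2ζωₙs + ωₙ²: ωₙ = 3 rad/s and ζ = 0.9/(2·3) = 0.15.
ζωₙ = 0.9/2 = 0.45, so ω_d = ωₙ√(1−ζ²) = √(ωₙ² − (ζωₙ)²) = √(9 − 0.45²) = √8.7975 ≈ 2.966 rad/s.

ω_d ≈ 2.966 rad/s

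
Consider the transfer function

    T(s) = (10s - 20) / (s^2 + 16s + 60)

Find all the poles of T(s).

The poles are the roots of the denominator s^2 + 16s + 60 = 0.
Factoring: (s + 10)(s + 6) = 0, so s = -10 and s = -6.

s = -10, -6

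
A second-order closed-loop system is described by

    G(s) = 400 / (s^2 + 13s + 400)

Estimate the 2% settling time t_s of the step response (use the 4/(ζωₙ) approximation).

Comparing s^2 + 13s + 400 to s^2 + 2ζωₙs + ωₙ²: ωₙ = 20 rad/s and ζ = 13/(2·20) = 0.325.
ζωₙ = 13/2 = 6.5, so t_s ≈ 4/(ζωₙ) = 4/6.5 ≈ 0.6154 s.

t_s ≈ 0.6154 s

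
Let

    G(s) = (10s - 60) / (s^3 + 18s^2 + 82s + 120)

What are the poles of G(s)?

The poles are the roots of the denominator s^3 + 18s^2 + 82s + 120 = 0.
Trying s = -12: the polynomial evaluates to 0, so (s + 12) is a factor.
Dividing out leaves s^2 + 6s + 10 = 0.
The quadratic formula then gives s = -3 ± 1j.

s = -3 + j, -3 - j, -12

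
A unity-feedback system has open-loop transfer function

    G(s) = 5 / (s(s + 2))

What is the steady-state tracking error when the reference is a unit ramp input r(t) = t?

G(s) has one pole at the origin.
This is a Type 1 system. Kv = lim_{s→0} s·G(s) = 5/2.
e_ss = 1/Kv = 1/(5/2) = 2/5 ≈ 0.4000.

e_ss = 0.4000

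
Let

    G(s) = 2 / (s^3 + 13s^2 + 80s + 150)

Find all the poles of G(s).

s = -5 ± 5j, -3

The poles are the roots of the denominator s^3 + 13s^2 + 80s + 150 = 0.
Trying s = -3: the polynomial evaluates to 0, so (s + 3) is a factor.
Dividing out leaves s^2 + 10s + 50 = 0.
The quadratic formula then gives s = -5 ± 5j.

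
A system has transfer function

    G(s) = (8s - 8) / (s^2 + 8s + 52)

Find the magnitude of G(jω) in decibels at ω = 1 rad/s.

Substitute s = j1: numerator = -8 + j8, denominator = 51 + j8.
|G(j1)| = |-8 + j8| / |51 + j8| = 11.314 / 51.624 ≈ 0.2192.
In decibels: 20·log₁₀(0.2192) ≈ -13.2 dB.

|G(j1)|_dB ≈ -13.2 dB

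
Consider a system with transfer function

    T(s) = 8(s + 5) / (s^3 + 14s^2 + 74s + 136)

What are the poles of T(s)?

s = -4, -5 + 3j, -5 - 3j

The poles are the roots of the denominator s^3 + 14s^2 + 74s + 136 = 0.
Trying s = -4: the polynomial evaluates to 0, so (s + 4) is a factor.
Dividing out leaves s^2 + 10s + 34 = 0.
The quadratic formula then gives s = -5 ± 3j.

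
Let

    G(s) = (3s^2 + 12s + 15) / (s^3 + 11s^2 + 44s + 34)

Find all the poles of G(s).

s = -5 ± 3j, -1

The poles are the roots of the denominator s^3 + 11s^2 + 44s + 34 = 0.
Trying s = -1: the polynomial evaluates to 0, so (s + 1) is a factor.
Dividing out leaves s^2 + 10s + 34 = 0.
The quadratic formula then gives s = -5 ± 3j.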